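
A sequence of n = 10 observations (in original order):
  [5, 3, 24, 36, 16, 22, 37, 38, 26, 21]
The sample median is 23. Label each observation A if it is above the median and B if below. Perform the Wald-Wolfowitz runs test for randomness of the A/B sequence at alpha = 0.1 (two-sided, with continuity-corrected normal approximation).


Step 1: Compute median = 23; label A = above, B = below.
Labels in order: BBAABBAAAB  (n_A = 5, n_B = 5)
Step 2: Count runs R = 5.
Step 3: Under H0 (random ordering), E[R] = 2*n_A*n_B/(n_A+n_B) + 1 = 2*5*5/10 + 1 = 6.0000.
        Var[R] = 2*n_A*n_B*(2*n_A*n_B - n_A - n_B) / ((n_A+n_B)^2 * (n_A+n_B-1)) = 2000/900 = 2.2222.
        SD[R] = 1.4907.
Step 4: Continuity-corrected z = (R + 0.5 - E[R]) / SD[R] = (5 + 0.5 - 6.0000) / 1.4907 = -0.3354.
Step 5: Two-sided p-value via normal approximation = 2*(1 - Phi(|z|)) = 0.737316.
Step 6: alpha = 0.1. fail to reject H0.

R = 5, z = -0.3354, p = 0.737316, fail to reject H0.


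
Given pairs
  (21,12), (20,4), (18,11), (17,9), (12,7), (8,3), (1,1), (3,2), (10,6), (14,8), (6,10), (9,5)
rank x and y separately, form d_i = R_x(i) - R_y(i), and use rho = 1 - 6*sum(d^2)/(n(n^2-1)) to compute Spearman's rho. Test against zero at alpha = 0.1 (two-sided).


Step 1: Rank x and y separately (midranks; no ties here).
rank(x): 21->12, 20->11, 18->10, 17->9, 12->7, 8->4, 1->1, 3->2, 10->6, 14->8, 6->3, 9->5
rank(y): 12->12, 4->4, 11->11, 9->9, 7->7, 3->3, 1->1, 2->2, 6->6, 8->8, 10->10, 5->5
Step 2: d_i = R_x(i) - R_y(i); compute d_i^2.
  (12-12)^2=0, (11-4)^2=49, (10-11)^2=1, (9-9)^2=0, (7-7)^2=0, (4-3)^2=1, (1-1)^2=0, (2-2)^2=0, (6-6)^2=0, (8-8)^2=0, (3-10)^2=49, (5-5)^2=0
sum(d^2) = 100.
Step 3: rho = 1 - 6*100 / (12*(12^2 - 1)) = 1 - 600/1716 = 0.650350.
Step 4: Under H0, t = rho * sqrt((n-2)/(1-rho^2)) = 2.7073 ~ t(10).
Step 5: Two-sided p-value from the t-distribution with 10 df = 0.022034.
Step 6: alpha = 0.1. reject H0.

rho = 0.6503, p = 0.022034, reject H0 at alpha = 0.1.


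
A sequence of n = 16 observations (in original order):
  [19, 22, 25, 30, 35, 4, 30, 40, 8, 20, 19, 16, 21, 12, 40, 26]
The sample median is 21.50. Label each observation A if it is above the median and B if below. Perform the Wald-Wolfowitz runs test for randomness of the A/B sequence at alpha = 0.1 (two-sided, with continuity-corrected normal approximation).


Step 1: Compute median = 21.50; label A = above, B = below.
Labels in order: BAAAABAABBBBBBAA  (n_A = 8, n_B = 8)
Step 2: Count runs R = 6.
Step 3: Under H0 (random ordering), E[R] = 2*n_A*n_B/(n_A+n_B) + 1 = 2*8*8/16 + 1 = 9.0000.
        Var[R] = 2*n_A*n_B*(2*n_A*n_B - n_A - n_B) / ((n_A+n_B)^2 * (n_A+n_B-1)) = 14336/3840 = 3.7333.
        SD[R] = 1.9322.
Step 4: Continuity-corrected z = (R + 0.5 - E[R]) / SD[R] = (6 + 0.5 - 9.0000) / 1.9322 = -1.2939.
Step 5: Two-sided p-value via normal approximation = 2*(1 - Phi(|z|)) = 0.195709.
Step 6: alpha = 0.1. fail to reject H0.

R = 6, z = -1.2939, p = 0.195709, fail to reject H0.


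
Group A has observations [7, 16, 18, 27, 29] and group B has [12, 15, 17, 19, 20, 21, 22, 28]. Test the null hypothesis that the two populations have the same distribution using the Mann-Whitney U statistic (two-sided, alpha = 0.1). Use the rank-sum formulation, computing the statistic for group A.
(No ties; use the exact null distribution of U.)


Step 1: Combine and sort all 13 observations; assign midranks.
sorted (value, group): (7,X), (12,Y), (15,Y), (16,X), (17,Y), (18,X), (19,Y), (20,Y), (21,Y), (22,Y), (27,X), (28,Y), (29,X)
ranks: 7->1, 12->2, 15->3, 16->4, 17->5, 18->6, 19->7, 20->8, 21->9, 22->10, 27->11, 28->12, 29->13
Step 2: Rank sum for X: R1 = 1 + 4 + 6 + 11 + 13 = 35.
Step 3: U_X = R1 - n1(n1+1)/2 = 35 - 5*6/2 = 35 - 15 = 20.
       U_Y = n1*n2 - U_X = 40 - 20 = 20.
Step 4: No ties, so the exact null distribution of U (based on enumerating the C(13,5) = 1287 equally likely rank assignments) gives the two-sided p-value.
Step 5: p-value = 1.000000; compare to alpha = 0.1. fail to reject H0.

U_X = 20, p = 1.000000, fail to reject H0 at alpha = 0.1.


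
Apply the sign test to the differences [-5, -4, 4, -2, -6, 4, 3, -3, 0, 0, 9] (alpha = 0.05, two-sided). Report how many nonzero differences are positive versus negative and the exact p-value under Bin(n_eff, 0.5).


Step 1: Discard zero differences. Original n = 11; n_eff = number of nonzero differences = 9.
Nonzero differences (with sign): -5, -4, +4, -2, -6, +4, +3, -3, +9
Step 2: Count signs: positive = 4, negative = 5.
Step 3: Under H0: P(positive) = 0.5, so the number of positives S ~ Bin(9, 0.5).
Step 4: Two-sided exact p-value = sum of Bin(9,0.5) probabilities at or below the observed probability = 1.000000.
Step 5: alpha = 0.05. fail to reject H0.

n_eff = 9, pos = 4, neg = 5, p = 1.000000, fail to reject H0.


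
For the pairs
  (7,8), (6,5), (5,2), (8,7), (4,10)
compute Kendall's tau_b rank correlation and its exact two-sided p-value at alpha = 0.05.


Step 1: Enumerate the 10 unordered pairs (i,j) with i<j and classify each by sign(x_j-x_i) * sign(y_j-y_i).
  (1,2):dx=-1,dy=-3->C; (1,3):dx=-2,dy=-6->C; (1,4):dx=+1,dy=-1->D; (1,5):dx=-3,dy=+2->D
  (2,3):dx=-1,dy=-3->C; (2,4):dx=+2,dy=+2->C; (2,5):dx=-2,dy=+5->D; (3,4):dx=+3,dy=+5->C
  (3,5):dx=-1,dy=+8->D; (4,5):dx=-4,dy=+3->D
Step 2: C = 5, D = 5, total pairs = 10.
Step 3: tau = (C - D)/(n(n-1)/2) = (5 - 5)/10 = 0.000000.
Step 4: Exact two-sided p-value (enumerate n! = 120 permutations of y under H0): p = 1.000000.
Step 5: alpha = 0.05. fail to reject H0.

tau_b = 0.0000 (C=5, D=5), p = 1.000000, fail to reject H0.


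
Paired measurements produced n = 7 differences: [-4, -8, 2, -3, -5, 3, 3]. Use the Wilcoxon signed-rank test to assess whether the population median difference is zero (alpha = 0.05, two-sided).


Step 1: Drop any zero differences (none here) and take |d_i|.
|d| = [4, 8, 2, 3, 5, 3, 3]
Step 2: Midrank |d_i| (ties get averaged ranks).
ranks: |4|->5, |8|->7, |2|->1, |3|->3, |5|->6, |3|->3, |3|->3
Step 3: Attach original signs; sum ranks with positive sign and with negative sign.
W+ = 1 + 3 + 3 = 7
W- = 5 + 7 + 3 + 6 = 21
(Check: W+ + W- = 28 should equal n(n+1)/2 = 28.)
Step 4: Test statistic W = min(W+, W-) = 7.
Step 5: Ties in |d|, so use the tie-corrected normal approximation.
        E[W] = n(n+1)/4 = 7*8/4 = 14.
        Tie groups: |d|=3 (t=3); sum(t^3 - t) = 24.
        Var[W] = n(n+1)(2n+1)/24 - sum(t^3-t)/48 = 840/24 - 24/48 = 34.5.
        z = (W - E[W]) / sqrt(Var[W]) = (7 - 14) / 5.8737 = -1.1918.
        Two-sided p = 2*Phi(z) = 0.233356.
Step 6: alpha = 0.05. fail to reject H0.

W+ = 7, W- = 21, W = min = 7, p = 0.233356, fail to reject H0.


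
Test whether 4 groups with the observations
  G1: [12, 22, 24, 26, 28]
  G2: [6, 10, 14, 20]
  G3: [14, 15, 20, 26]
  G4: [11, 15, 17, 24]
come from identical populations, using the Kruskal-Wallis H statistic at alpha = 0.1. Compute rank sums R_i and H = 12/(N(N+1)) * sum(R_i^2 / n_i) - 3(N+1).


Step 1: Combine all N = 17 observations and assign midranks.
sorted (value, group, rank): (6,G2,1), (10,G2,2), (11,G4,3), (12,G1,4), (14,G2,5.5), (14,G3,5.5), (15,G3,7.5), (15,G4,7.5), (17,G4,9), (20,G2,10.5), (20,G3,10.5), (22,G1,12), (24,G1,13.5), (24,G4,13.5), (26,G1,15.5), (26,G3,15.5), (28,G1,17)
Step 2: Sum ranks within each group.
R_1 = 62 (n_1 = 5)
R_2 = 19 (n_2 = 4)
R_3 = 39 (n_3 = 4)
R_4 = 33 (n_4 = 4)
Step 3: H = 12/(N(N+1)) * sum(R_i^2/n_i) - 3(N+1)
     = 12/(17*18) * (62^2/5 + 19^2/4 + 39^2/4 + 33^2/4) - 3*18
     = 0.039216 * 1511.55 - 54
     = 5.276471.
Step 4: Ties present; correction factor C = 1 - 30/(17^3 - 17) = 0.993873. Corrected H = 5.276471 / 0.993873 = 5.309001.
Step 5: Under H0, H ~ chi^2(3); p-value = 0.150519.
Step 6: alpha = 0.1. fail to reject H0.

H = 5.3090, df = 3, p = 0.150519, fail to reject H0.


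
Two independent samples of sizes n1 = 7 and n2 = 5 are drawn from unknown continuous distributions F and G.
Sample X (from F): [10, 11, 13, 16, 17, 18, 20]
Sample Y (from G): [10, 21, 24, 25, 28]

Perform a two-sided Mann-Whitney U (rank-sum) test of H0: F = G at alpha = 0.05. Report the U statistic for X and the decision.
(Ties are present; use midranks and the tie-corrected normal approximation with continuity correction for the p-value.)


Step 1: Combine and sort all 12 observations; assign midranks.
sorted (value, group): (10,X), (10,Y), (11,X), (13,X), (16,X), (17,X), (18,X), (20,X), (21,Y), (24,Y), (25,Y), (28,Y)
ranks: 10->1.5, 10->1.5, 11->3, 13->4, 16->5, 17->6, 18->7, 20->8, 21->9, 24->10, 25->11, 28->12
Step 2: Rank sum for X: R1 = 1.5 + 3 + 4 + 5 + 6 + 7 + 8 = 34.5.
Step 3: U_X = R1 - n1(n1+1)/2 = 34.5 - 7*8/2 = 34.5 - 28 = 6.5.
       U_Y = n1*n2 - U_X = 35 - 6.5 = 28.5.
Step 4: Ties are present, so use the tie-corrected normal approximation (with continuity correction) for the p-value.
Step 5: p-value = 0.087602; compare to alpha = 0.05. fail to reject H0.

U_X = 6.5, p = 0.087602, fail to reject H0 at alpha = 0.05.


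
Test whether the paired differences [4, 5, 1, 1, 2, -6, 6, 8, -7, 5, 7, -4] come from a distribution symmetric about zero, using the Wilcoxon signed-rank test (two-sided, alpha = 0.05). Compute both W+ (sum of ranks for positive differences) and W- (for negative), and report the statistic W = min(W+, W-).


Step 1: Drop any zero differences (none here) and take |d_i|.
|d| = [4, 5, 1, 1, 2, 6, 6, 8, 7, 5, 7, 4]
Step 2: Midrank |d_i| (ties get averaged ranks).
ranks: |4|->4.5, |5|->6.5, |1|->1.5, |1|->1.5, |2|->3, |6|->8.5, |6|->8.5, |8|->12, |7|->10.5, |5|->6.5, |7|->10.5, |4|->4.5
Step 3: Attach original signs; sum ranks with positive sign and with negative sign.
W+ = 4.5 + 6.5 + 1.5 + 1.5 + 3 + 8.5 + 12 + 6.5 + 10.5 = 54.5
W- = 8.5 + 10.5 + 4.5 = 23.5
(Check: W+ + W- = 78 should equal n(n+1)/2 = 78.)
Step 4: Test statistic W = min(W+, W-) = 23.5.
Step 5: Ties in |d|, so use the tie-corrected normal approximation.
        E[W] = n(n+1)/4 = 12*13/4 = 39.
        Tie groups: |d|=1 (t=2), |d|=4 (t=2), |d|=5 (t=2), |d|=6 (t=2), |d|=7 (t=2); sum(t^3 - t) = 30.
        Var[W] = n(n+1)(2n+1)/24 - sum(t^3-t)/48 = 3900/24 - 30/48 = 161.875.
        z = (W - E[W]) / sqrt(Var[W]) = (23.5 - 39) / 12.7230 = -1.2183.
        Two-sided p = 2*Phi(z) = 0.223123.
Step 6: alpha = 0.05. fail to reject H0.

W+ = 54.5, W- = 23.5, W = min = 23.5, p = 0.223123, fail to reject H0.


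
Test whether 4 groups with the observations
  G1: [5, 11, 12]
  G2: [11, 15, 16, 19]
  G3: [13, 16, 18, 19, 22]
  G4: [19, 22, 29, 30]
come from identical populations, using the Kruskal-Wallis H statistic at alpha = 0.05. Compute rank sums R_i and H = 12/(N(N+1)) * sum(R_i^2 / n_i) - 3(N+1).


Step 1: Combine all N = 16 observations and assign midranks.
sorted (value, group, rank): (5,G1,1), (11,G1,2.5), (11,G2,2.5), (12,G1,4), (13,G3,5), (15,G2,6), (16,G2,7.5), (16,G3,7.5), (18,G3,9), (19,G2,11), (19,G3,11), (19,G4,11), (22,G3,13.5), (22,G4,13.5), (29,G4,15), (30,G4,16)
Step 2: Sum ranks within each group.
R_1 = 7.5 (n_1 = 3)
R_2 = 27 (n_2 = 4)
R_3 = 46 (n_3 = 5)
R_4 = 55.5 (n_4 = 4)
Step 3: H = 12/(N(N+1)) * sum(R_i^2/n_i) - 3(N+1)
     = 12/(16*17) * (7.5^2/3 + 27^2/4 + 46^2/5 + 55.5^2/4) - 3*17
     = 0.044118 * 1394.26 - 51
     = 10.511581.
Step 4: Ties present; correction factor C = 1 - 42/(16^3 - 16) = 0.989706. Corrected H = 10.511581 / 0.989706 = 10.620914.
Step 5: Under H0, H ~ chi^2(3); p-value = 0.013963.
Step 6: alpha = 0.05. reject H0.

H = 10.6209, df = 3, p = 0.013963, reject H0.


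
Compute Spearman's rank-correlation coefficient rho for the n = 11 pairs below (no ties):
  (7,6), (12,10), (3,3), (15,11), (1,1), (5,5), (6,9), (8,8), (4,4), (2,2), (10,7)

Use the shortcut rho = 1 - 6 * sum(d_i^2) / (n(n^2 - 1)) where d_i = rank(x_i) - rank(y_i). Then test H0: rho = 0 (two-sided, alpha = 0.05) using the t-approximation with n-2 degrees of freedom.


Step 1: Rank x and y separately (midranks; no ties here).
rank(x): 7->7, 12->10, 3->3, 15->11, 1->1, 5->5, 6->6, 8->8, 4->4, 2->2, 10->9
rank(y): 6->6, 10->10, 3->3, 11->11, 1->1, 5->5, 9->9, 8->8, 4->4, 2->2, 7->7
Step 2: d_i = R_x(i) - R_y(i); compute d_i^2.
  (7-6)^2=1, (10-10)^2=0, (3-3)^2=0, (11-11)^2=0, (1-1)^2=0, (5-5)^2=0, (6-9)^2=9, (8-8)^2=0, (4-4)^2=0, (2-2)^2=0, (9-7)^2=4
sum(d^2) = 14.
Step 3: rho = 1 - 6*14 / (11*(11^2 - 1)) = 1 - 84/1320 = 0.936364.
Step 4: Under H0, t = rho * sqrt((n-2)/(1-rho^2)) = 8.0024 ~ t(9).
Step 5: Two-sided p-value from the t-distribution with 9 df = 0.000022.
Step 6: alpha = 0.05. reject H0.

rho = 0.9364, p = 0.000022, reject H0 at alpha = 0.05.


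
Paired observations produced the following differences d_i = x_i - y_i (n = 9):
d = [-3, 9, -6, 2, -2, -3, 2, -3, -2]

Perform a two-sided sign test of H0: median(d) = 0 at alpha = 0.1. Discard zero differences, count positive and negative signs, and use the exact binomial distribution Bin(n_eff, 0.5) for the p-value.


Step 1: Discard zero differences. Original n = 9; n_eff = number of nonzero differences = 9.
Nonzero differences (with sign): -3, +9, -6, +2, -2, -3, +2, -3, -2
Step 2: Count signs: positive = 3, negative = 6.
Step 3: Under H0: P(positive) = 0.5, so the number of positives S ~ Bin(9, 0.5).
Step 4: Two-sided exact p-value = sum of Bin(9,0.5) probabilities at or below the observed probability = 0.507812.
Step 5: alpha = 0.1. fail to reject H0.

n_eff = 9, pos = 3, neg = 6, p = 0.507812, fail to reject H0.


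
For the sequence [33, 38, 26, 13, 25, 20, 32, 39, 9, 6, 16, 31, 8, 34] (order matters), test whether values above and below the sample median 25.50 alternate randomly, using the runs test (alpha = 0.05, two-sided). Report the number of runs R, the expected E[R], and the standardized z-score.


Step 1: Compute median = 25.50; label A = above, B = below.
Labels in order: AAABBBAABBBABA  (n_A = 7, n_B = 7)
Step 2: Count runs R = 7.
Step 3: Under H0 (random ordering), E[R] = 2*n_A*n_B/(n_A+n_B) + 1 = 2*7*7/14 + 1 = 8.0000.
        Var[R] = 2*n_A*n_B*(2*n_A*n_B - n_A - n_B) / ((n_A+n_B)^2 * (n_A+n_B-1)) = 8232/2548 = 3.2308.
        SD[R] = 1.7974.
Step 4: Continuity-corrected z = (R + 0.5 - E[R]) / SD[R] = (7 + 0.5 - 8.0000) / 1.7974 = -0.2782.
Step 5: Two-sided p-value via normal approximation = 2*(1 - Phi(|z|)) = 0.780879.
Step 6: alpha = 0.05. fail to reject H0.

R = 7, z = -0.2782, p = 0.780879, fail to reject H0.


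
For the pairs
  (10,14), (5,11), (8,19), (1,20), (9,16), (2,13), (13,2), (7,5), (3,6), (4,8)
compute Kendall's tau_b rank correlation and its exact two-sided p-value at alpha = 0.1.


Step 1: Enumerate the 45 unordered pairs (i,j) with i<j and classify each by sign(x_j-x_i) * sign(y_j-y_i).
  (1,2):dx=-5,dy=-3->C; (1,3):dx=-2,dy=+5->D; (1,4):dx=-9,dy=+6->D; (1,5):dx=-1,dy=+2->D
  (1,6):dx=-8,dy=-1->C; (1,7):dx=+3,dy=-12->D; (1,8):dx=-3,dy=-9->C; (1,9):dx=-7,dy=-8->C
  (1,10):dx=-6,dy=-6->C; (2,3):dx=+3,dy=+8->C; (2,4):dx=-4,dy=+9->D; (2,5):dx=+4,dy=+5->C
  (2,6):dx=-3,dy=+2->D; (2,7):dx=+8,dy=-9->D; (2,8):dx=+2,dy=-6->D; (2,9):dx=-2,dy=-5->C
  (2,10):dx=-1,dy=-3->C; (3,4):dx=-7,dy=+1->D; (3,5):dx=+1,dy=-3->D; (3,6):dx=-6,dy=-6->C
  (3,7):dx=+5,dy=-17->D; (3,8):dx=-1,dy=-14->C; (3,9):dx=-5,dy=-13->C; (3,10):dx=-4,dy=-11->C
  (4,5):dx=+8,dy=-4->D; (4,6):dx=+1,dy=-7->D; (4,7):dx=+12,dy=-18->D; (4,8):dx=+6,dy=-15->D
  (4,9):dx=+2,dy=-14->D; (4,10):dx=+3,dy=-12->D; (5,6):dx=-7,dy=-3->C; (5,7):dx=+4,dy=-14->D
  (5,8):dx=-2,dy=-11->C; (5,9):dx=-6,dy=-10->C; (5,10):dx=-5,dy=-8->C; (6,7):dx=+11,dy=-11->D
  (6,8):dx=+5,dy=-8->D; (6,9):dx=+1,dy=-7->D; (6,10):dx=+2,dy=-5->D; (7,8):dx=-6,dy=+3->D
  (7,9):dx=-10,dy=+4->D; (7,10):dx=-9,dy=+6->D; (8,9):dx=-4,dy=+1->D; (8,10):dx=-3,dy=+3->D
  (9,10):dx=+1,dy=+2->C
Step 2: C = 18, D = 27, total pairs = 45.
Step 3: tau = (C - D)/(n(n-1)/2) = (18 - 27)/45 = -0.200000.
Step 4: Exact two-sided p-value (enumerate n! = 3628800 permutations of y under H0): p = 0.484313.
Step 5: alpha = 0.1. fail to reject H0.

tau_b = -0.2000 (C=18, D=27), p = 0.484313, fail to reject H0.


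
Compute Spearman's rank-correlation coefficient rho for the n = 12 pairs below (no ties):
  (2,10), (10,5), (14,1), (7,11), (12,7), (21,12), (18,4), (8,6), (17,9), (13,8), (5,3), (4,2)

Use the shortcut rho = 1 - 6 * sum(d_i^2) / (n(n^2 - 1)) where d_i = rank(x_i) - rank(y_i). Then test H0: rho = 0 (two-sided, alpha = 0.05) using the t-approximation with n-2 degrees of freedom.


Step 1: Rank x and y separately (midranks; no ties here).
rank(x): 2->1, 10->6, 14->9, 7->4, 12->7, 21->12, 18->11, 8->5, 17->10, 13->8, 5->3, 4->2
rank(y): 10->10, 5->5, 1->1, 11->11, 7->7, 12->12, 4->4, 6->6, 9->9, 8->8, 3->3, 2->2
Step 2: d_i = R_x(i) - R_y(i); compute d_i^2.
  (1-10)^2=81, (6-5)^2=1, (9-1)^2=64, (4-11)^2=49, (7-7)^2=0, (12-12)^2=0, (11-4)^2=49, (5-6)^2=1, (10-9)^2=1, (8-8)^2=0, (3-3)^2=0, (2-2)^2=0
sum(d^2) = 246.
Step 3: rho = 1 - 6*246 / (12*(12^2 - 1)) = 1 - 1476/1716 = 0.139860.
Step 4: Under H0, t = rho * sqrt((n-2)/(1-rho^2)) = 0.4467 ~ t(10).
Step 5: Two-sided p-value from the t-distribution with 10 df = 0.664633.
Step 6: alpha = 0.05. fail to reject H0.

rho = 0.1399, p = 0.664633, fail to reject H0 at alpha = 0.05.


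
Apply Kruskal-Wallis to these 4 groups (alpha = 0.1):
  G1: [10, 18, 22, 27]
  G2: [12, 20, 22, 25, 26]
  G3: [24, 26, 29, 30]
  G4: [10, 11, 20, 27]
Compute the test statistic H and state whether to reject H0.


Step 1: Combine all N = 17 observations and assign midranks.
sorted (value, group, rank): (10,G1,1.5), (10,G4,1.5), (11,G4,3), (12,G2,4), (18,G1,5), (20,G2,6.5), (20,G4,6.5), (22,G1,8.5), (22,G2,8.5), (24,G3,10), (25,G2,11), (26,G2,12.5), (26,G3,12.5), (27,G1,14.5), (27,G4,14.5), (29,G3,16), (30,G3,17)
Step 2: Sum ranks within each group.
R_1 = 29.5 (n_1 = 4)
R_2 = 42.5 (n_2 = 5)
R_3 = 55.5 (n_3 = 4)
R_4 = 25.5 (n_4 = 4)
Step 3: H = 12/(N(N+1)) * sum(R_i^2/n_i) - 3(N+1)
     = 12/(17*18) * (29.5^2/4 + 42.5^2/5 + 55.5^2/4 + 25.5^2/4) - 3*18
     = 0.039216 * 1511.44 - 54
     = 5.272059.
Step 4: Ties present; correction factor C = 1 - 30/(17^3 - 17) = 0.993873. Corrected H = 5.272059 / 0.993873 = 5.304562.
Step 5: Under H0, H ~ chi^2(3); p-value = 0.150807.
Step 6: alpha = 0.1. fail to reject H0.

H = 5.3046, df = 3, p = 0.150807, fail to reject H0.


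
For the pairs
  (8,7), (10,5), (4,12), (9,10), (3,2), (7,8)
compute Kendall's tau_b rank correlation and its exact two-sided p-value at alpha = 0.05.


Step 1: Enumerate the 15 unordered pairs (i,j) with i<j and classify each by sign(x_j-x_i) * sign(y_j-y_i).
  (1,2):dx=+2,dy=-2->D; (1,3):dx=-4,dy=+5->D; (1,4):dx=+1,dy=+3->C; (1,5):dx=-5,dy=-5->C
  (1,6):dx=-1,dy=+1->D; (2,3):dx=-6,dy=+7->D; (2,4):dx=-1,dy=+5->D; (2,5):dx=-7,dy=-3->C
  (2,6):dx=-3,dy=+3->D; (3,4):dx=+5,dy=-2->D; (3,5):dx=-1,dy=-10->C; (3,6):dx=+3,dy=-4->D
  (4,5):dx=-6,dy=-8->C; (4,6):dx=-2,dy=-2->C; (5,6):dx=+4,dy=+6->C
Step 2: C = 7, D = 8, total pairs = 15.
Step 3: tau = (C - D)/(n(n-1)/2) = (7 - 8)/15 = -0.066667.
Step 4: Exact two-sided p-value (enumerate n! = 720 permutations of y under H0): p = 1.000000.
Step 5: alpha = 0.05. fail to reject H0.

tau_b = -0.0667 (C=7, D=8), p = 1.000000, fail to reject H0.


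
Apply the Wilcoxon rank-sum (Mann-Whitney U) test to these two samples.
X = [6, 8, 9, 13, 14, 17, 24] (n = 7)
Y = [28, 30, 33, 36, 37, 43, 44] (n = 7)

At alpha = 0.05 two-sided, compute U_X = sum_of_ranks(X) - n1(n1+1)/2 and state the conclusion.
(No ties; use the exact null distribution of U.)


Step 1: Combine and sort all 14 observations; assign midranks.
sorted (value, group): (6,X), (8,X), (9,X), (13,X), (14,X), (17,X), (24,X), (28,Y), (30,Y), (33,Y), (36,Y), (37,Y), (43,Y), (44,Y)
ranks: 6->1, 8->2, 9->3, 13->4, 14->5, 17->6, 24->7, 28->8, 30->9, 33->10, 36->11, 37->12, 43->13, 44->14
Step 2: Rank sum for X: R1 = 1 + 2 + 3 + 4 + 5 + 6 + 7 = 28.
Step 3: U_X = R1 - n1(n1+1)/2 = 28 - 7*8/2 = 28 - 28 = 0.
       U_Y = n1*n2 - U_X = 49 - 0 = 49.
Step 4: No ties, so the exact null distribution of U (based on enumerating the C(14,7) = 3432 equally likely rank assignments) gives the two-sided p-value.
Step 5: p-value = 0.000583; compare to alpha = 0.05. reject H0.

U_X = 0, p = 0.000583, reject H0 at alpha = 0.05.


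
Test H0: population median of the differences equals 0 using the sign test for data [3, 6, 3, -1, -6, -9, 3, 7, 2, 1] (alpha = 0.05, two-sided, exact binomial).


Step 1: Discard zero differences. Original n = 10; n_eff = number of nonzero differences = 10.
Nonzero differences (with sign): +3, +6, +3, -1, -6, -9, +3, +7, +2, +1
Step 2: Count signs: positive = 7, negative = 3.
Step 3: Under H0: P(positive) = 0.5, so the number of positives S ~ Bin(10, 0.5).
Step 4: Two-sided exact p-value = sum of Bin(10,0.5) probabilities at or below the observed probability = 0.343750.
Step 5: alpha = 0.05. fail to reject H0.

n_eff = 10, pos = 7, neg = 3, p = 0.343750, fail to reject H0.


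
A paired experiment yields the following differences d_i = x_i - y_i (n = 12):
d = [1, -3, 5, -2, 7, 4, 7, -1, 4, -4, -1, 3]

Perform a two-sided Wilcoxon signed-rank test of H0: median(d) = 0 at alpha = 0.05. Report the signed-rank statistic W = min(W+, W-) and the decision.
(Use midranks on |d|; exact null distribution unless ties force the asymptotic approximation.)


Step 1: Drop any zero differences (none here) and take |d_i|.
|d| = [1, 3, 5, 2, 7, 4, 7, 1, 4, 4, 1, 3]
Step 2: Midrank |d_i| (ties get averaged ranks).
ranks: |1|->2, |3|->5.5, |5|->10, |2|->4, |7|->11.5, |4|->8, |7|->11.5, |1|->2, |4|->8, |4|->8, |1|->2, |3|->5.5
Step 3: Attach original signs; sum ranks with positive sign and with negative sign.
W+ = 2 + 10 + 11.5 + 8 + 11.5 + 8 + 5.5 = 56.5
W- = 5.5 + 4 + 2 + 8 + 2 = 21.5
(Check: W+ + W- = 78 should equal n(n+1)/2 = 78.)
Step 4: Test statistic W = min(W+, W-) = 21.5.
Step 5: Ties in |d|, so use the tie-corrected normal approximation.
        E[W] = n(n+1)/4 = 12*13/4 = 39.
        Tie groups: |d|=1 (t=3), |d|=3 (t=2), |d|=4 (t=3), |d|=7 (t=2); sum(t^3 - t) = 60.
        Var[W] = n(n+1)(2n+1)/24 - sum(t^3-t)/48 = 3900/24 - 60/48 = 161.25.
        z = (W - E[W]) / sqrt(Var[W]) = (21.5 - 39) / 12.6984 = -1.3781.
        Two-sided p = 2*Phi(z) = 0.168165.
Step 6: alpha = 0.05. fail to reject H0.

W+ = 56.5, W- = 21.5, W = min = 21.5, p = 0.168165, fail to reject H0.


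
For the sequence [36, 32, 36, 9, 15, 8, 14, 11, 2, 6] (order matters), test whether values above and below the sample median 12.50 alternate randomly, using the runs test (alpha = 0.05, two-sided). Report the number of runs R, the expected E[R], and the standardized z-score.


Step 1: Compute median = 12.50; label A = above, B = below.
Labels in order: AAABABABBB  (n_A = 5, n_B = 5)
Step 2: Count runs R = 6.
Step 3: Under H0 (random ordering), E[R] = 2*n_A*n_B/(n_A+n_B) + 1 = 2*5*5/10 + 1 = 6.0000.
        Var[R] = 2*n_A*n_B*(2*n_A*n_B - n_A - n_B) / ((n_A+n_B)^2 * (n_A+n_B-1)) = 2000/900 = 2.2222.
        SD[R] = 1.4907.
Step 4: R = E[R], so z = 0 with no continuity correction.
Step 5: Two-sided p-value via normal approximation = 2*(1 - Phi(|z|)) = 1.000000.
Step 6: alpha = 0.05. fail to reject H0.

R = 6, z = 0.0000, p = 1.000000, fail to reject H0.


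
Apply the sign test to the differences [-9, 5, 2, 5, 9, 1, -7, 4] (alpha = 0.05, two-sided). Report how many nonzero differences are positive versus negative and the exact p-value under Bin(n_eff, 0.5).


Step 1: Discard zero differences. Original n = 8; n_eff = number of nonzero differences = 8.
Nonzero differences (with sign): -9, +5, +2, +5, +9, +1, -7, +4
Step 2: Count signs: positive = 6, negative = 2.
Step 3: Under H0: P(positive) = 0.5, so the number of positives S ~ Bin(8, 0.5).
Step 4: Two-sided exact p-value = sum of Bin(8,0.5) probabilities at or below the observed probability = 0.289062.
Step 5: alpha = 0.05. fail to reject H0.

n_eff = 8, pos = 6, neg = 2, p = 0.289062, fail to reject H0.


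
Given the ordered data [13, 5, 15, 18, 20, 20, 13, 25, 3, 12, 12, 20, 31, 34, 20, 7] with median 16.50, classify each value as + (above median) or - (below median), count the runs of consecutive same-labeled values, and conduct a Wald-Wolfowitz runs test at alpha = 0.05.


Step 1: Compute median = 16.50; label A = above, B = below.
Labels in order: BBBAAABABBBAAAAB  (n_A = 8, n_B = 8)
Step 2: Count runs R = 7.
Step 3: Under H0 (random ordering), E[R] = 2*n_A*n_B/(n_A+n_B) + 1 = 2*8*8/16 + 1 = 9.0000.
        Var[R] = 2*n_A*n_B*(2*n_A*n_B - n_A - n_B) / ((n_A+n_B)^2 * (n_A+n_B-1)) = 14336/3840 = 3.7333.
        SD[R] = 1.9322.
Step 4: Continuity-corrected z = (R + 0.5 - E[R]) / SD[R] = (7 + 0.5 - 9.0000) / 1.9322 = -0.7763.
Step 5: Two-sided p-value via normal approximation = 2*(1 - Phi(|z|)) = 0.437558.
Step 6: alpha = 0.05. fail to reject H0.

R = 7, z = -0.7763, p = 0.437558, fail to reject H0.


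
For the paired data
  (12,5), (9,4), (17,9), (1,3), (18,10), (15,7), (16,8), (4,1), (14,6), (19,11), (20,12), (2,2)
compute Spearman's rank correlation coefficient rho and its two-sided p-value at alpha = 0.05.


Step 1: Rank x and y separately (midranks; no ties here).
rank(x): 12->5, 9->4, 17->9, 1->1, 18->10, 15->7, 16->8, 4->3, 14->6, 19->11, 20->12, 2->2
rank(y): 5->5, 4->4, 9->9, 3->3, 10->10, 7->7, 8->8, 1->1, 6->6, 11->11, 12->12, 2->2
Step 2: d_i = R_x(i) - R_y(i); compute d_i^2.
  (5-5)^2=0, (4-4)^2=0, (9-9)^2=0, (1-3)^2=4, (10-10)^2=0, (7-7)^2=0, (8-8)^2=0, (3-1)^2=4, (6-6)^2=0, (11-11)^2=0, (12-12)^2=0, (2-2)^2=0
sum(d^2) = 8.
Step 3: rho = 1 - 6*8 / (12*(12^2 - 1)) = 1 - 48/1716 = 0.972028.
Step 4: Under H0, t = rho * sqrt((n-2)/(1-rho^2)) = 13.0876 ~ t(10).
Step 5: Two-sided p-value from the t-distribution with 10 df = 0.000000.
Step 6: alpha = 0.05. reject H0.

rho = 0.9720, p = 0.000000, reject H0 at alpha = 0.05.


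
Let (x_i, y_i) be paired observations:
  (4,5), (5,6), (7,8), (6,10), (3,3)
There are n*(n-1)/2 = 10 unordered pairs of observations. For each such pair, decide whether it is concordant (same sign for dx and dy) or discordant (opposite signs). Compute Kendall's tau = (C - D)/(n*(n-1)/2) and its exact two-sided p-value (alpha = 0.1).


Step 1: Enumerate the 10 unordered pairs (i,j) with i<j and classify each by sign(x_j-x_i) * sign(y_j-y_i).
  (1,2):dx=+1,dy=+1->C; (1,3):dx=+3,dy=+3->C; (1,4):dx=+2,dy=+5->C; (1,5):dx=-1,dy=-2->C
  (2,3):dx=+2,dy=+2->C; (2,4):dx=+1,dy=+4->C; (2,5):dx=-2,dy=-3->C; (3,4):dx=-1,dy=+2->D
  (3,5):dx=-4,dy=-5->C; (4,5):dx=-3,dy=-7->C
Step 2: C = 9, D = 1, total pairs = 10.
Step 3: tau = (C - D)/(n(n-1)/2) = (9 - 1)/10 = 0.800000.
Step 4: Exact two-sided p-value (enumerate n! = 120 permutations of y under H0): p = 0.083333.
Step 5: alpha = 0.1. reject H0.

tau_b = 0.8000 (C=9, D=1), p = 0.083333, reject H0.


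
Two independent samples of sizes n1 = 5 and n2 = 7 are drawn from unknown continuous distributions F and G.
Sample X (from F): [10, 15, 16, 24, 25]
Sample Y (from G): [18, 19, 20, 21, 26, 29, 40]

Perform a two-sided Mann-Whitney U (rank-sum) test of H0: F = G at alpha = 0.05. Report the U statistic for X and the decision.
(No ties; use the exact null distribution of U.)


Step 1: Combine and sort all 12 observations; assign midranks.
sorted (value, group): (10,X), (15,X), (16,X), (18,Y), (19,Y), (20,Y), (21,Y), (24,X), (25,X), (26,Y), (29,Y), (40,Y)
ranks: 10->1, 15->2, 16->3, 18->4, 19->5, 20->6, 21->7, 24->8, 25->9, 26->10, 29->11, 40->12
Step 2: Rank sum for X: R1 = 1 + 2 + 3 + 8 + 9 = 23.
Step 3: U_X = R1 - n1(n1+1)/2 = 23 - 5*6/2 = 23 - 15 = 8.
       U_Y = n1*n2 - U_X = 35 - 8 = 27.
Step 4: No ties, so the exact null distribution of U (based on enumerating the C(12,5) = 792 equally likely rank assignments) gives the two-sided p-value.
Step 5: p-value = 0.148990; compare to alpha = 0.05. fail to reject H0.

U_X = 8, p = 0.148990, fail to reject H0 at alpha = 0.05.


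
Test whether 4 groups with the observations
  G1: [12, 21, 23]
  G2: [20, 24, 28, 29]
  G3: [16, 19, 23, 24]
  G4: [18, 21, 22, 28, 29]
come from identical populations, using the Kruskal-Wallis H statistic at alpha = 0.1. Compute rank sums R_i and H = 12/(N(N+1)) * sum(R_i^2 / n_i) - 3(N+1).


Step 1: Combine all N = 16 observations and assign midranks.
sorted (value, group, rank): (12,G1,1), (16,G3,2), (18,G4,3), (19,G3,4), (20,G2,5), (21,G1,6.5), (21,G4,6.5), (22,G4,8), (23,G1,9.5), (23,G3,9.5), (24,G2,11.5), (24,G3,11.5), (28,G2,13.5), (28,G4,13.5), (29,G2,15.5), (29,G4,15.5)
Step 2: Sum ranks within each group.
R_1 = 17 (n_1 = 3)
R_2 = 45.5 (n_2 = 4)
R_3 = 27 (n_3 = 4)
R_4 = 46.5 (n_4 = 5)
Step 3: H = 12/(N(N+1)) * sum(R_i^2/n_i) - 3(N+1)
     = 12/(16*17) * (17^2/3 + 45.5^2/4 + 27^2/4 + 46.5^2/5) - 3*17
     = 0.044118 * 1228.6 - 51
     = 3.202757.
Step 4: Ties present; correction factor C = 1 - 30/(16^3 - 16) = 0.992647. Corrected H = 3.202757 / 0.992647 = 3.226481.
Step 5: Under H0, H ~ chi^2(3); p-value = 0.358007.
Step 6: alpha = 0.1. fail to reject H0.

H = 3.2265, df = 3, p = 0.358007, fail to reject H0.


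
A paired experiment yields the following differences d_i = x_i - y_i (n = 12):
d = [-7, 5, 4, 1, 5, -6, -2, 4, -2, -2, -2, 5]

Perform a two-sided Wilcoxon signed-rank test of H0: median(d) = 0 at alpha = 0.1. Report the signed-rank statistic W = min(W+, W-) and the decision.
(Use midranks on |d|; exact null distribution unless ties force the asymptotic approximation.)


Step 1: Drop any zero differences (none here) and take |d_i|.
|d| = [7, 5, 4, 1, 5, 6, 2, 4, 2, 2, 2, 5]
Step 2: Midrank |d_i| (ties get averaged ranks).
ranks: |7|->12, |5|->9, |4|->6.5, |1|->1, |5|->9, |6|->11, |2|->3.5, |4|->6.5, |2|->3.5, |2|->3.5, |2|->3.5, |5|->9
Step 3: Attach original signs; sum ranks with positive sign and with negative sign.
W+ = 9 + 6.5 + 1 + 9 + 6.5 + 9 = 41
W- = 12 + 11 + 3.5 + 3.5 + 3.5 + 3.5 = 37
(Check: W+ + W- = 78 should equal n(n+1)/2 = 78.)
Step 4: Test statistic W = min(W+, W-) = 37.
Step 5: Ties in |d|, so use the tie-corrected normal approximation.
        E[W] = n(n+1)/4 = 12*13/4 = 39.
        Tie groups: |d|=2 (t=4), |d|=4 (t=2), |d|=5 (t=3); sum(t^3 - t) = 90.
        Var[W] = n(n+1)(2n+1)/24 - sum(t^3-t)/48 = 3900/24 - 90/48 = 160.625.
        z = (W - E[W]) / sqrt(Var[W]) = (37 - 39) / 12.6738 = -0.1578.
        Two-sided p = 2*Phi(z) = 0.874610.
Step 6: alpha = 0.1. fail to reject H0.

W+ = 41, W- = 37, W = min = 37, p = 0.874610, fail to reject H0.


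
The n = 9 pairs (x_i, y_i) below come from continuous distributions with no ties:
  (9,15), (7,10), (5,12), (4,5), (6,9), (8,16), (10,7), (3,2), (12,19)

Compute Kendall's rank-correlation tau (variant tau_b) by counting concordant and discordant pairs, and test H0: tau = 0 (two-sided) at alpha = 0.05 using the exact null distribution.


Step 1: Enumerate the 36 unordered pairs (i,j) with i<j and classify each by sign(x_j-x_i) * sign(y_j-y_i).
  (1,2):dx=-2,dy=-5->C; (1,3):dx=-4,dy=-3->C; (1,4):dx=-5,dy=-10->C; (1,5):dx=-3,dy=-6->C
  (1,6):dx=-1,dy=+1->D; (1,7):dx=+1,dy=-8->D; (1,8):dx=-6,dy=-13->C; (1,9):dx=+3,dy=+4->C
  (2,3):dx=-2,dy=+2->D; (2,4):dx=-3,dy=-5->C; (2,5):dx=-1,dy=-1->C; (2,6):dx=+1,dy=+6->C
  (2,7):dx=+3,dy=-3->D; (2,8):dx=-4,dy=-8->C; (2,9):dx=+5,dy=+9->C; (3,4):dx=-1,dy=-7->C
  (3,5):dx=+1,dy=-3->D; (3,6):dx=+3,dy=+4->C; (3,7):dx=+5,dy=-5->D; (3,8):dx=-2,dy=-10->C
  (3,9):dx=+7,dy=+7->C; (4,5):dx=+2,dy=+4->C; (4,6):dx=+4,dy=+11->C; (4,7):dx=+6,dy=+2->C
  (4,8):dx=-1,dy=-3->C; (4,9):dx=+8,dy=+14->C; (5,6):dx=+2,dy=+7->C; (5,7):dx=+4,dy=-2->D
  (5,8):dx=-3,dy=-7->C; (5,9):dx=+6,dy=+10->C; (6,7):dx=+2,dy=-9->D; (6,8):dx=-5,dy=-14->C
  (6,9):dx=+4,dy=+3->C; (7,8):dx=-7,dy=-5->C; (7,9):dx=+2,dy=+12->C; (8,9):dx=+9,dy=+17->C
Step 2: C = 28, D = 8, total pairs = 36.
Step 3: tau = (C - D)/(n(n-1)/2) = (28 - 8)/36 = 0.555556.
Step 4: Exact two-sided p-value (enumerate n! = 362880 permutations of y under H0): p = 0.044615.
Step 5: alpha = 0.05. reject H0.

tau_b = 0.5556 (C=28, D=8), p = 0.044615, reject H0.


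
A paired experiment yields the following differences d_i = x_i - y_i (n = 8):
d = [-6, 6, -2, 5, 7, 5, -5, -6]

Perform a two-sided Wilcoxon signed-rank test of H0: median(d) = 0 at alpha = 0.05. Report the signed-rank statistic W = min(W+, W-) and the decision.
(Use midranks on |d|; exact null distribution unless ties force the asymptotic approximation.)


Step 1: Drop any zero differences (none here) and take |d_i|.
|d| = [6, 6, 2, 5, 7, 5, 5, 6]
Step 2: Midrank |d_i| (ties get averaged ranks).
ranks: |6|->6, |6|->6, |2|->1, |5|->3, |7|->8, |5|->3, |5|->3, |6|->6
Step 3: Attach original signs; sum ranks with positive sign and with negative sign.
W+ = 6 + 3 + 8 + 3 = 20
W- = 6 + 1 + 3 + 6 = 16
(Check: W+ + W- = 36 should equal n(n+1)/2 = 36.)
Step 4: Test statistic W = min(W+, W-) = 16.
Step 5: Ties in |d|, so use the tie-corrected normal approximation.
        E[W] = n(n+1)/4 = 8*9/4 = 18.
        Tie groups: |d|=5 (t=3), |d|=6 (t=3); sum(t^3 - t) = 48.
        Var[W] = n(n+1)(2n+1)/24 - sum(t^3-t)/48 = 1224/24 - 48/48 = 50.
        z = (W - E[W]) / sqrt(Var[W]) = (16 - 18) / 7.0711 = -0.2828.
        Two-sided p = 2*Phi(z) = 0.777297.
Step 6: alpha = 0.05. fail to reject H0.

W+ = 20, W- = 16, W = min = 16, p = 0.777297, fail to reject H0.


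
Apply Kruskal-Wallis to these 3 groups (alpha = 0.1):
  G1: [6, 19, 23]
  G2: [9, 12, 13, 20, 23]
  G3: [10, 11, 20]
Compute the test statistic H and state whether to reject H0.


Step 1: Combine all N = 11 observations and assign midranks.
sorted (value, group, rank): (6,G1,1), (9,G2,2), (10,G3,3), (11,G3,4), (12,G2,5), (13,G2,6), (19,G1,7), (20,G2,8.5), (20,G3,8.5), (23,G1,10.5), (23,G2,10.5)
Step 2: Sum ranks within each group.
R_1 = 18.5 (n_1 = 3)
R_2 = 32 (n_2 = 5)
R_3 = 15.5 (n_3 = 3)
Step 3: H = 12/(N(N+1)) * sum(R_i^2/n_i) - 3(N+1)
     = 12/(11*12) * (18.5^2/3 + 32^2/5 + 15.5^2/3) - 3*12
     = 0.090909 * 398.967 - 36
     = 0.269697.
Step 4: Ties present; correction factor C = 1 - 12/(11^3 - 11) = 0.990909. Corrected H = 0.269697 / 0.990909 = 0.272171.
Step 5: Under H0, H ~ chi^2(2); p-value = 0.872768.
Step 6: alpha = 0.1. fail to reject H0.

H = 0.2722, df = 2, p = 0.872768, fail to reject H0.


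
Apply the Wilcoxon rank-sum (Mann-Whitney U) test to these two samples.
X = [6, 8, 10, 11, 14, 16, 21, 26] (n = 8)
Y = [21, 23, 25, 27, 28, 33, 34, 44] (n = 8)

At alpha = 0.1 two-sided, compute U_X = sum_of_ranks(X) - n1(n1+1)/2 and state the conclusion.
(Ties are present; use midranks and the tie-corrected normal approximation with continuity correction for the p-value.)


Step 1: Combine and sort all 16 observations; assign midranks.
sorted (value, group): (6,X), (8,X), (10,X), (11,X), (14,X), (16,X), (21,X), (21,Y), (23,Y), (25,Y), (26,X), (27,Y), (28,Y), (33,Y), (34,Y), (44,Y)
ranks: 6->1, 8->2, 10->3, 11->4, 14->5, 16->6, 21->7.5, 21->7.5, 23->9, 25->10, 26->11, 27->12, 28->13, 33->14, 34->15, 44->16
Step 2: Rank sum for X: R1 = 1 + 2 + 3 + 4 + 5 + 6 + 7.5 + 11 = 39.5.
Step 3: U_X = R1 - n1(n1+1)/2 = 39.5 - 8*9/2 = 39.5 - 36 = 3.5.
       U_Y = n1*n2 - U_X = 64 - 3.5 = 60.5.
Step 4: Ties are present, so use the tie-corrected normal approximation (with continuity correction) for the p-value.
Step 5: p-value = 0.003253; compare to alpha = 0.1. reject H0.

U_X = 3.5, p = 0.003253, reject H0 at alpha = 0.1.


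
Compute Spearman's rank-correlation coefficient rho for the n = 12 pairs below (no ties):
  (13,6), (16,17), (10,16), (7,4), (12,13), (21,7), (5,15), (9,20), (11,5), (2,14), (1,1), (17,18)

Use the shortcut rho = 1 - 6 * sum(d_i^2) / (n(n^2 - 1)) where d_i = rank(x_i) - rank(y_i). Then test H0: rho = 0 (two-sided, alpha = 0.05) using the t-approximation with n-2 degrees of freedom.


Step 1: Rank x and y separately (midranks; no ties here).
rank(x): 13->9, 16->10, 10->6, 7->4, 12->8, 21->12, 5->3, 9->5, 11->7, 2->2, 1->1, 17->11
rank(y): 6->4, 17->10, 16->9, 4->2, 13->6, 7->5, 15->8, 20->12, 5->3, 14->7, 1->1, 18->11
Step 2: d_i = R_x(i) - R_y(i); compute d_i^2.
  (9-4)^2=25, (10-10)^2=0, (6-9)^2=9, (4-2)^2=4, (8-6)^2=4, (12-5)^2=49, (3-8)^2=25, (5-12)^2=49, (7-3)^2=16, (2-7)^2=25, (1-1)^2=0, (11-11)^2=0
sum(d^2) = 206.
Step 3: rho = 1 - 6*206 / (12*(12^2 - 1)) = 1 - 1236/1716 = 0.279720.
Step 4: Under H0, t = rho * sqrt((n-2)/(1-rho^2)) = 0.9213 ~ t(10).
Step 5: Two-sided p-value from the t-distribution with 10 df = 0.378569.
Step 6: alpha = 0.05. fail to reject H0.

rho = 0.2797, p = 0.378569, fail to reject H0 at alpha = 0.05.


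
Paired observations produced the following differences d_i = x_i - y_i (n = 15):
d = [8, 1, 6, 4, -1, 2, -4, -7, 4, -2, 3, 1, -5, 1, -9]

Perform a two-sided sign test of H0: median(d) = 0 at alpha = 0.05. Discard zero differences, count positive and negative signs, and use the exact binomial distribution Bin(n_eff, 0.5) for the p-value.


Step 1: Discard zero differences. Original n = 15; n_eff = number of nonzero differences = 15.
Nonzero differences (with sign): +8, +1, +6, +4, -1, +2, -4, -7, +4, -2, +3, +1, -5, +1, -9
Step 2: Count signs: positive = 9, negative = 6.
Step 3: Under H0: P(positive) = 0.5, so the number of positives S ~ Bin(15, 0.5).
Step 4: Two-sided exact p-value = sum of Bin(15,0.5) probabilities at or below the observed probability = 0.607239.
Step 5: alpha = 0.05. fail to reject H0.

n_eff = 15, pos = 9, neg = 6, p = 0.607239, fail to reject H0.


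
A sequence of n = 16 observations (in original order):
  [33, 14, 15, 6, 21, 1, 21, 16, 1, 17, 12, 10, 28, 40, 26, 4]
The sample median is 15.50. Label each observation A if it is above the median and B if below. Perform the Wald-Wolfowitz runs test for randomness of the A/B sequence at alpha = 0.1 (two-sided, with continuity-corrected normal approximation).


Step 1: Compute median = 15.50; label A = above, B = below.
Labels in order: ABBBABAABABBAAAB  (n_A = 8, n_B = 8)
Step 2: Count runs R = 10.
Step 3: Under H0 (random ordering), E[R] = 2*n_A*n_B/(n_A+n_B) + 1 = 2*8*8/16 + 1 = 9.0000.
        Var[R] = 2*n_A*n_B*(2*n_A*n_B - n_A - n_B) / ((n_A+n_B)^2 * (n_A+n_B-1)) = 14336/3840 = 3.7333.
        SD[R] = 1.9322.
Step 4: Continuity-corrected z = (R - 0.5 - E[R]) / SD[R] = (10 - 0.5 - 9.0000) / 1.9322 = 0.2588.
Step 5: Two-sided p-value via normal approximation = 2*(1 - Phi(|z|)) = 0.795809.
Step 6: alpha = 0.1. fail to reject H0.

R = 10, z = 0.2588, p = 0.795809, fail to reject H0.


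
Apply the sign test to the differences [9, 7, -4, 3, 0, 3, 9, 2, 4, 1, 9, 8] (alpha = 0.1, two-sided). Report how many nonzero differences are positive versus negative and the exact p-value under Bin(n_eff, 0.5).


Step 1: Discard zero differences. Original n = 12; n_eff = number of nonzero differences = 11.
Nonzero differences (with sign): +9, +7, -4, +3, +3, +9, +2, +4, +1, +9, +8
Step 2: Count signs: positive = 10, negative = 1.
Step 3: Under H0: P(positive) = 0.5, so the number of positives S ~ Bin(11, 0.5).
Step 4: Two-sided exact p-value = sum of Bin(11,0.5) probabilities at or below the observed probability = 0.011719.
Step 5: alpha = 0.1. reject H0.

n_eff = 11, pos = 10, neg = 1, p = 0.011719, reject H0.


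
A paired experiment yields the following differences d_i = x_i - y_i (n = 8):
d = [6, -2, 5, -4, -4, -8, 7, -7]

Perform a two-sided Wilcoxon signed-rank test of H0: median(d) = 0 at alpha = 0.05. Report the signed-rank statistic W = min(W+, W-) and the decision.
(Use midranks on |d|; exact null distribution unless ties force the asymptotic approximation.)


Step 1: Drop any zero differences (none here) and take |d_i|.
|d| = [6, 2, 5, 4, 4, 8, 7, 7]
Step 2: Midrank |d_i| (ties get averaged ranks).
ranks: |6|->5, |2|->1, |5|->4, |4|->2.5, |4|->2.5, |8|->8, |7|->6.5, |7|->6.5
Step 3: Attach original signs; sum ranks with positive sign and with negative sign.
W+ = 5 + 4 + 6.5 = 15.5
W- = 1 + 2.5 + 2.5 + 8 + 6.5 = 20.5
(Check: W+ + W- = 36 should equal n(n+1)/2 = 36.)
Step 4: Test statistic W = min(W+, W-) = 15.5.
Step 5: Ties in |d|, so use the tie-corrected normal approximation.
        E[W] = n(n+1)/4 = 8*9/4 = 18.
        Tie groups: |d|=4 (t=2), |d|=7 (t=2); sum(t^3 - t) = 12.
        Var[W] = n(n+1)(2n+1)/24 - sum(t^3-t)/48 = 1224/24 - 12/48 = 50.75.
        z = (W - E[W]) / sqrt(Var[W]) = (15.5 - 18) / 7.1239 = -0.3509.
        Two-sided p = 2*Phi(z) = 0.725640.
Step 6: alpha = 0.05. fail to reject H0.

W+ = 15.5, W- = 20.5, W = min = 15.5, p = 0.725640, fail to reject H0.


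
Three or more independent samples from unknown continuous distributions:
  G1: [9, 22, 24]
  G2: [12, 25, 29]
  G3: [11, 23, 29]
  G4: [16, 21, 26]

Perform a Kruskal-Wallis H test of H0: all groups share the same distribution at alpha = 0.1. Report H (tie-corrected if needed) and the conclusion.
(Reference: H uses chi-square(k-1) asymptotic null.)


Step 1: Combine all N = 12 observations and assign midranks.
sorted (value, group, rank): (9,G1,1), (11,G3,2), (12,G2,3), (16,G4,4), (21,G4,5), (22,G1,6), (23,G3,7), (24,G1,8), (25,G2,9), (26,G4,10), (29,G2,11.5), (29,G3,11.5)
Step 2: Sum ranks within each group.
R_1 = 15 (n_1 = 3)
R_2 = 23.5 (n_2 = 3)
R_3 = 20.5 (n_3 = 3)
R_4 = 19 (n_4 = 3)
Step 3: H = 12/(N(N+1)) * sum(R_i^2/n_i) - 3(N+1)
     = 12/(12*13) * (15^2/3 + 23.5^2/3 + 20.5^2/3 + 19^2/3) - 3*13
     = 0.076923 * 519.5 - 39
     = 0.961538.
Step 4: Ties present; correction factor C = 1 - 6/(12^3 - 12) = 0.996503. Corrected H = 0.961538 / 0.996503 = 0.964912.
Step 5: Under H0, H ~ chi^2(3); p-value = 0.809741.
Step 6: alpha = 0.1. fail to reject H0.

H = 0.9649, df = 3, p = 0.809741, fail to reject H0.
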